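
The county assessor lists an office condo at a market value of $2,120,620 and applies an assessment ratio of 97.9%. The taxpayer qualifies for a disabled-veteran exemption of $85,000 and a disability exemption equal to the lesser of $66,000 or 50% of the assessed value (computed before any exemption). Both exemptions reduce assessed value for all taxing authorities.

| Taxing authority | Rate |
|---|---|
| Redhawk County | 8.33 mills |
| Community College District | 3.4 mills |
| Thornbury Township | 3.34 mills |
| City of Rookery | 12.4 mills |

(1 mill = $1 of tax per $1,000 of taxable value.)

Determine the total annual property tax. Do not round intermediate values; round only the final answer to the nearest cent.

Assessed value = $2,120,620 × 0.979 = $2,076,086.98
Disability exemption = min($66,000, 50% × $2,076,086.98) = min($66,000, $1,038,043.49) = $66,000 (dollar cap binds)
Taxable value = $2,076,086.98 − $85,000 − $66,000 = $1,925,086.98
Redhawk County: $1,925,086.98 × 0.00833 = $16,035.9745434
Community College District: $1,925,086.98 × 0.0034 = $6,545.295732
Thornbury Township: $1,925,086.98 × 0.00334 = $6,429.7905132
City of Rookery: $1,925,086.98 × 0.0124 = $23,871.078552
Total = $52,882.1393406

$52,882.14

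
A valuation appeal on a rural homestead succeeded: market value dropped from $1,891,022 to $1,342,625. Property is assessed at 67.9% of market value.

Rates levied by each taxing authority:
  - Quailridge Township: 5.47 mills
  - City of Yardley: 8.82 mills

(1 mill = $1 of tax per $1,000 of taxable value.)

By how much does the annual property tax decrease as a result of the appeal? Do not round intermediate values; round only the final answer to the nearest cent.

$5,321.05

Old assessed value = $1,891,022 × 0.679 = $1,284,003.938
New assessed value = $1,342,625 × 0.679 = $911,642.375
Combined rate = 0.00547 + 0.00882 = 0.01429
Old tax = $1,284,003.938 × 0.01429 = $18,348.41627402
New tax = $911,642.375 × 0.01429 = $13,027.36953875
Reduction = $18,348.41627402 − $13,027.36953875 = $5,321.04673527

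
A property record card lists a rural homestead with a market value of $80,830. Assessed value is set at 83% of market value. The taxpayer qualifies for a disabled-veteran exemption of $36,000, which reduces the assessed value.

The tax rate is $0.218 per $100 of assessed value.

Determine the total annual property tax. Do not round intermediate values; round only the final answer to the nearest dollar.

$68

Assessed value = $80,830 × 0.83 = $67,088.9
Taxable value = $67,088.9 − $36,000 = $31,088.9
Tax = $31,088.9 × 0.00218 = $67.773802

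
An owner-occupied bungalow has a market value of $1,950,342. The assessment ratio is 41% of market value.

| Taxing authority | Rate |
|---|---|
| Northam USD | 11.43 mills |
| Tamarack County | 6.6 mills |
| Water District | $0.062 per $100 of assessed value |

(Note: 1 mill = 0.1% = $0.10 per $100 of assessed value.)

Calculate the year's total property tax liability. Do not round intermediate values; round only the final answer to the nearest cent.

$14,913.29

Assessed value = $1,950,342 × 0.41 = $799,640.22
Northam USD: $799,640.22 × 0.01143 = $9,139.8877146
Tamarack County: $799,640.22 × 0.0066 = $5,277.625452
Water District: $799,640.22 × 0.00062 = $495.7769364
Total = $14,913.290103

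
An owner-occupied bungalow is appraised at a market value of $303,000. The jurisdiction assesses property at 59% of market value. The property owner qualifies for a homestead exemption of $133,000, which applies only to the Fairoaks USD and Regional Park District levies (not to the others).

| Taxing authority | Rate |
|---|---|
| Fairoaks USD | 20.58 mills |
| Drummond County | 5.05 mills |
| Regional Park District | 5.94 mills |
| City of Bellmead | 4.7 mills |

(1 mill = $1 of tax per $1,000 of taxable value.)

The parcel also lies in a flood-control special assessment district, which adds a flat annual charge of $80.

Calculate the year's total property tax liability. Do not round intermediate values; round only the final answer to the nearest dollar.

$3,037

Assessed value = $303,000 × 0.59 = $178,770
Fairoaks USD: ($178,770 − $133,000) × 0.02058 = $45,770 × 0.02058 = $941.9466
Drummond County: $178,770 × 0.00505 = $902.7885
Regional Park District: ($178,770 − $133,000) × 0.00594 = $45,770 × 0.00594 = $271.8738
City of Bellmead: $178,770 × 0.0047 = $840.219
Levies subtotal = $2,956.8279
Total = $2,956.8279 + $80 = $3,036.8279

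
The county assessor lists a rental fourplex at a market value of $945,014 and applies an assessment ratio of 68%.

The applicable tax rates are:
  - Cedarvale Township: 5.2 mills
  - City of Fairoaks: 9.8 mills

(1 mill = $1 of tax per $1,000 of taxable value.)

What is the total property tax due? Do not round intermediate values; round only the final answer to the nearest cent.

Assessed value = $945,014 × 0.68 = $642,609.52
Cedarvale Township: $642,609.52 × 0.0052 = $3,341.569504
City of Fairoaks: $642,609.52 × 0.0098 = $6,297.573296
Total = $3,341.569504 + $6,297.573296 = $9,639.1428

$9,639.14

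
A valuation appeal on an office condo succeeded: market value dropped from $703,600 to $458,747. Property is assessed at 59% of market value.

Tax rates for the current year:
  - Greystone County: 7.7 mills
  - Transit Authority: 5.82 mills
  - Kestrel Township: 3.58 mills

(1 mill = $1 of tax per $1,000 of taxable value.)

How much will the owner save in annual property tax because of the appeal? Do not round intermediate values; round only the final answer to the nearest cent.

$2,470.32

Old assessed value = $703,600 × 0.59 = $415,124
New assessed value = $458,747 × 0.59 = $270,660.73
Combined rate = 0.0077 + 0.00582 + 0.00358 = 0.0171
Old tax = $415,124 × 0.0171 = $7,098.6204
New tax = $270,660.73 × 0.0171 = $4,628.298483
Reduction = $7,098.6204 − $4,628.298483 = $2,470.321917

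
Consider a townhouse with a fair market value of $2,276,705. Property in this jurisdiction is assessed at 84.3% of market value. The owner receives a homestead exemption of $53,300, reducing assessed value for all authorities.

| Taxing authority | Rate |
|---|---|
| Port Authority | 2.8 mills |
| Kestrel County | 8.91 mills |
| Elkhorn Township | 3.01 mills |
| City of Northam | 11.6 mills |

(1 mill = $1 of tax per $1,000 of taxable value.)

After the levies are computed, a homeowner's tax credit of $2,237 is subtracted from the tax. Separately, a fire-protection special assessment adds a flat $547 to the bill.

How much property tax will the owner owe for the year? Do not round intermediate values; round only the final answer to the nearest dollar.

$47,422

Assessed value = $2,276,705 × 0.843 = $1,919,262.315
Taxable value = $1,919,262.315 − $53,300 = $1,865,962.315
Port Authority: $1,865,962.315 × 0.0028 = $5,224.694482
Kestrel County: $1,865,962.315 × 0.00891 = $16,625.72422665
Elkhorn Township: $1,865,962.315 × 0.00301 = $5,616.54656815
City of Northam: $1,865,962.315 × 0.0116 = $21,645.162854
Levies subtotal = $49,112.1281308
After credit = $49,112.1281308 − $2,237 = $46,875.1281308
Total = $46,875.1281308 + $547 = $47,422.1281308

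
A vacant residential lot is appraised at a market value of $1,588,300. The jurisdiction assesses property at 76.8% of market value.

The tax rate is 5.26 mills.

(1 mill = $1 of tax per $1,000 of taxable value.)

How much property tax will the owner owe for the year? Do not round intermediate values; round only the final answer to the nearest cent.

$6,416.22

Assessed value = $1,588,300 × 0.768 = $1,219,814.4
Tax = $1,219,814.4 × 0.00526 = $6,416.223744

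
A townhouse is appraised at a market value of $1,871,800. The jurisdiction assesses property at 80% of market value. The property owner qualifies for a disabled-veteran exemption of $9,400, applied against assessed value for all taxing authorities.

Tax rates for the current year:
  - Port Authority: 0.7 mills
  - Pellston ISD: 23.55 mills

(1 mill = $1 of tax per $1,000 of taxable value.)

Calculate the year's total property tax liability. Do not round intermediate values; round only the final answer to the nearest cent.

$36,084.97

Assessed value = $1,871,800 × 0.8 = $1,497,440
Taxable value = $1,497,440 − $9,400 = $1,488,040
Port Authority: $1,488,040 × 0.0007 = $1,041.628
Pellston ISD: $1,488,040 × 0.02355 = $35,043.342
Total = $1,041.628 + $35,043.342 = $36,084.97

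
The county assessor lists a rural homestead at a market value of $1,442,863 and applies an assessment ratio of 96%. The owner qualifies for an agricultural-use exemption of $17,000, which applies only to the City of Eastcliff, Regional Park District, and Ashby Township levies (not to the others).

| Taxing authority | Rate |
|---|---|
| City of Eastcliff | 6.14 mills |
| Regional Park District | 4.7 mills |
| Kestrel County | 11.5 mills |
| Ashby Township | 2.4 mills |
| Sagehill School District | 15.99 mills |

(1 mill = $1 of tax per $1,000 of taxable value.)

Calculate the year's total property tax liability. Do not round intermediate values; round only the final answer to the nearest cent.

$56,192.02

Assessed value = $1,442,863 × 0.96 = $1,385,148.48
City of Eastcliff: ($1,385,148.48 − $17,000) × 0.00614 = $1,368,148.48 × 0.00614 = $8,400.4316672
Regional Park District: ($1,385,148.48 − $17,000) × 0.0047 = $1,368,148.48 × 0.0047 = $6,430.297856
Kestrel County: $1,385,148.48 × 0.0115 = $15,929.20752
Ashby Township: ($1,385,148.48 − $17,000) × 0.0024 = $1,368,148.48 × 0.0024 = $3,283.556352
Sagehill School District: $1,385,148.48 × 0.01599 = $22,148.5241952
Total = $56,192.0175904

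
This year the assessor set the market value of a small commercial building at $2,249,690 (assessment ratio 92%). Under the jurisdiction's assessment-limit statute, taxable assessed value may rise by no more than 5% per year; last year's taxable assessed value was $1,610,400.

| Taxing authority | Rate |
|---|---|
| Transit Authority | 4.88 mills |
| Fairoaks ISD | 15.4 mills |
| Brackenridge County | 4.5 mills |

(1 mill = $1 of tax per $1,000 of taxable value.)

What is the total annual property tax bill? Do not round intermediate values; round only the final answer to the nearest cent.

$41,901.00

Uncapped assessed value = $2,249,690 × 0.92 = $2,069,714.8
Cap limit = $1,610,400 × 1.05 = $1,690,920
Taxable assessed value = min($2,069,714.8, $1,690,920) = $1,690,920 (cap binds)
Transit Authority: $1,690,920 × 0.00488 = $8,251.6896
Fairoaks ISD: $1,690,920 × 0.0154 = $26,040.168
Brackenridge County: $1,690,920 × 0.0045 = $7,609.14
Total = $41,900.9976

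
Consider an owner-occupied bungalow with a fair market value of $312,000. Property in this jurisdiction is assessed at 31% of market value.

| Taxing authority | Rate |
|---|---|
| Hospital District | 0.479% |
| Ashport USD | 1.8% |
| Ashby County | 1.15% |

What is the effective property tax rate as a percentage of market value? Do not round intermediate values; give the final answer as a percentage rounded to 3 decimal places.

Assessed value = $312,000 × 0.31 = $96,720
Hospital District: $96,720 × 0.00479 = $463.2888
Ashport USD: $96,720 × 0.018 = $1,740.96
Ashby County: $96,720 × 0.0115 = $1,112.28
Total tax = $3,316.5288
Effective rate = $3,316.5288 ÷ $312,000 = 1.063% of market value

1.063%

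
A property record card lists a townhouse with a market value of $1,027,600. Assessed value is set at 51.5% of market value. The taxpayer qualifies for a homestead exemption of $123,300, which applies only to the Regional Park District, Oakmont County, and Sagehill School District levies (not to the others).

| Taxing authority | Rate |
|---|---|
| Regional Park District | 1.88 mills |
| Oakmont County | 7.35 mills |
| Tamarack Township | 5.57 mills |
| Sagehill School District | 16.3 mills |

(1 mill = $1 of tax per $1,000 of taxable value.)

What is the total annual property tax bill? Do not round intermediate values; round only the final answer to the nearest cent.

$13,310.71

Assessed value = $1,027,600 × 0.515 = $529,214
Regional Park District: ($529,214 − $123,300) × 0.00188 = $405,914 × 0.00188 = $763.11832
Oakmont County: ($529,214 − $123,300) × 0.00735 = $405,914 × 0.00735 = $2,983.4679
Tamarack Township: $529,214 × 0.00557 = $2,947.72198
Sagehill School District: ($529,214 − $123,300) × 0.0163 = $405,914 × 0.0163 = $6,616.3982
Total = $13,310.7064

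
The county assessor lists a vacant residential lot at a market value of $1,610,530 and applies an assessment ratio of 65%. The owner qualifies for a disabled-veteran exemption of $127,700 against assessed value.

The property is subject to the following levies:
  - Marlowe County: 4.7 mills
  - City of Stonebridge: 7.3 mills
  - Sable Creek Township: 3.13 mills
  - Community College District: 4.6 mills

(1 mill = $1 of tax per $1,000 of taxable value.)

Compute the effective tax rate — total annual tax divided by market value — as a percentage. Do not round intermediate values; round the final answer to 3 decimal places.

Assessed value = $1,610,530 × 0.65 = $1,046,844.5
Taxable value = $1,046,844.5 − $127,700 = $919,144.5
Marlowe County: $919,144.5 × 0.0047 = $4,319.97915
City of Stonebridge: $919,144.5 × 0.0073 = $6,709.75485
Sable Creek Township: $919,144.5 × 0.00313 = $2,876.922285
Community College District: $919,144.5 × 0.0046 = $4,228.0647
Total tax = $18,134.720985
Effective rate = $18,134.720985 ÷ $1,610,530 = 1.126% of market value

1.126%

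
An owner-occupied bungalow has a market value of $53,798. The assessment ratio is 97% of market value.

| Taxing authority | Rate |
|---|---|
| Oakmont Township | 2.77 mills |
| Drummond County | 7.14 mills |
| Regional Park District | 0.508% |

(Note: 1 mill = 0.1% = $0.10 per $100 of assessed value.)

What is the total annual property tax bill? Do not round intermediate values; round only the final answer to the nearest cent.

Assessed value = $53,798 × 0.97 = $52,184.06
Oakmont Township: $52,184.06 × 0.00277 = $144.5498462
Drummond County: $52,184.06 × 0.00714 = $372.5941884
Regional Park District: $52,184.06 × 0.00508 = $265.0950248
Total = $782.2390594

$782.24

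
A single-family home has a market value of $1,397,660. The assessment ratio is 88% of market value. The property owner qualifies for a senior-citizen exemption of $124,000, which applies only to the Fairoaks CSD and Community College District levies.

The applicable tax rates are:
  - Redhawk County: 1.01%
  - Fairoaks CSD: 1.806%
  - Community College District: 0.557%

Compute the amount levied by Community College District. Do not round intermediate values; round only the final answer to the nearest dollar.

$6,160

Assessed value = $1,397,660 × 0.88 = $1,229,940.8
Community College District taxable value = $1,229,940.8 − $124,000 = $1,105,940.8
Community College District levy = $1,105,940.8 × 0.00557 = $6,160.090256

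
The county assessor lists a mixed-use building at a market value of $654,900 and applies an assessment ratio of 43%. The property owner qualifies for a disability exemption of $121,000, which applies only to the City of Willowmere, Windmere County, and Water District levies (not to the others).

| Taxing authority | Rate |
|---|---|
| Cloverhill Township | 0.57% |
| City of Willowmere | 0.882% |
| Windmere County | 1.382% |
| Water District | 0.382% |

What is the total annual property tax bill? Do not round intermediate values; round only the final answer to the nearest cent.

$5,854.82

Assessed value = $654,900 × 0.43 = $281,607
Cloverhill Township: $281,607 × 0.0057 = $1,605.1599
City of Willowmere: ($281,607 − $121,000) × 0.00882 = $160,607 × 0.00882 = $1,416.55374
Windmere County: ($281,607 − $121,000) × 0.01382 = $160,607 × 0.01382 = $2,219.58874
Water District: ($281,607 − $121,000) × 0.00382 = $160,607 × 0.00382 = $613.51874
Total = $5,854.82112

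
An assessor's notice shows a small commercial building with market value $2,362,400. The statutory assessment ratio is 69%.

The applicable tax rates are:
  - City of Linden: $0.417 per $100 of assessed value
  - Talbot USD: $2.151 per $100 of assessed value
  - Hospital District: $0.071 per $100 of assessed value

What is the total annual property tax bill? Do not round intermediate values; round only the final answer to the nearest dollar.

$43,017

Assessed value = $2,362,400 × 0.69 = $1,630,056
City of Linden: $1,630,056 × 0.00417 = $6,797.33352
Talbot USD: $1,630,056 × 0.02151 = $35,062.50456
Hospital District: $1,630,056 × 0.00071 = $1,157.33976
Total = $6,797.33352 + $35,062.50456 + $1,157.33976 = $43,017.17784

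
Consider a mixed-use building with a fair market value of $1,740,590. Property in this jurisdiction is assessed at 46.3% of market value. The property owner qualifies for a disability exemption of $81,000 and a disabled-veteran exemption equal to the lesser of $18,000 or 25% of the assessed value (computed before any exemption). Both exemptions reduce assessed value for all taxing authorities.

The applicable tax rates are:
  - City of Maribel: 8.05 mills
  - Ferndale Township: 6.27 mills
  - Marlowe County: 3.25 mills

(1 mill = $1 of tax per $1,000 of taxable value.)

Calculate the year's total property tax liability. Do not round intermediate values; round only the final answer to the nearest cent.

$12,420.11

Assessed value = $1,740,590 × 0.463 = $805,893.17
Disabled-veteran exemption = min($18,000, 25% × $805,893.17) = min($18,000, $201,473.2925) = $18,000 (dollar cap binds)
Taxable value = $805,893.17 − $81,000 − $18,000 = $706,893.17
City of Maribel: $706,893.17 × 0.00805 = $5,690.4900185
Ferndale Township: $706,893.17 × 0.00627 = $4,432.2201759
Marlowe County: $706,893.17 × 0.00325 = $2,297.4028025
Total = $12,420.1129969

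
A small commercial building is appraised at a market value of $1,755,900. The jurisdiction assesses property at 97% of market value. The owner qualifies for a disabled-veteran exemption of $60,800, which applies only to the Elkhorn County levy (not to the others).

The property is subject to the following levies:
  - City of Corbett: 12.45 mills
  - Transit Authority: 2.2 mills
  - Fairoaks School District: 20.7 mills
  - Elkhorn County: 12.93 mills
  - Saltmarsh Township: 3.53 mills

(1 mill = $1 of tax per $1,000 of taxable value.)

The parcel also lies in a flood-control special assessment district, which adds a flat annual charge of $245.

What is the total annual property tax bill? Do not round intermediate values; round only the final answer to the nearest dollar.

Assessed value = $1,755,900 × 0.97 = $1,703,223
City of Corbett: $1,703,223 × 0.01245 = $21,205.12635
Transit Authority: $1,703,223 × 0.0022 = $3,747.0906
Fairoaks School District: $1,703,223 × 0.0207 = $35,256.7161
Elkhorn County: ($1,703,223 − $60,800) × 0.01293 = $1,642,423 × 0.01293 = $21,236.52939
Saltmarsh Township: $1,703,223 × 0.00353 = $6,012.37719
Levies subtotal = $87,457.83963
Total = $87,457.83963 + $245 = $87,702.83963

$87,703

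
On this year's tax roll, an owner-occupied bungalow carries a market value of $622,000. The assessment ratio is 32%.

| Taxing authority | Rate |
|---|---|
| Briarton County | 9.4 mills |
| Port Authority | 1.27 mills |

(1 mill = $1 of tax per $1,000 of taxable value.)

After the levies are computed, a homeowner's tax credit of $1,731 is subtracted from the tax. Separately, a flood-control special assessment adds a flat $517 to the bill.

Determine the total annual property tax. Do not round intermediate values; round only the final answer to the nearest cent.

$909.76

Assessed value = $622,000 × 0.32 = $199,040
Briarton County: $199,040 × 0.0094 = $1,870.976
Port Authority: $199,040 × 0.00127 = $252.7808
Levies subtotal = $2,123.7568
After credit = $2,123.7568 − $1,731 = $392.7568
Total = $392.7568 + $517 = $909.7568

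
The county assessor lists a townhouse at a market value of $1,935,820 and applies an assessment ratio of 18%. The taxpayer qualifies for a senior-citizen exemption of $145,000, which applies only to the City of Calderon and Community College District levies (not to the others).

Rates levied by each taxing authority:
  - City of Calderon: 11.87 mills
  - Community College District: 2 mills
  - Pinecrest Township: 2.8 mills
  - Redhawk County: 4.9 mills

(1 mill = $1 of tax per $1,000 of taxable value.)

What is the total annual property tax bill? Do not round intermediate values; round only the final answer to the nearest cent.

$5,504.86

Assessed value = $1,935,820 × 0.18 = $348,447.6
City of Calderon: ($348,447.6 − $145,000) × 0.01187 = $203,447.6 × 0.01187 = $2,414.923012
Community College District: ($348,447.6 − $145,000) × 0.002 = $203,447.6 × 0.002 = $406.8952
Pinecrest Township: $348,447.6 × 0.0028 = $975.65328
Redhawk County: $348,447.6 × 0.0049 = $1,707.39324
Total = $5,504.864732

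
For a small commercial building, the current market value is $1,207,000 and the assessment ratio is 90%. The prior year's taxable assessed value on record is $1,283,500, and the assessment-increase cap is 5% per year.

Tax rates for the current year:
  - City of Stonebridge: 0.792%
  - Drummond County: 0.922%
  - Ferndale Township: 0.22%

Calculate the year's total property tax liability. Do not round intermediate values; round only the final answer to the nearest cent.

Uncapped assessed value = $1,207,000 × 0.9 = $1,086,300
Cap limit = $1,283,500 × 1.05 = $1,347,675
Taxable assessed value = min($1,086,300, $1,347,675) = $1,086,300 (cap does not bind)
City of Stonebridge: $1,086,300 × 0.00792 = $8,603.496
Drummond County: $1,086,300 × 0.00922 = $10,015.686
Ferndale Township: $1,086,300 × 0.0022 = $2,389.86
Total = $21,009.042

$21,009.04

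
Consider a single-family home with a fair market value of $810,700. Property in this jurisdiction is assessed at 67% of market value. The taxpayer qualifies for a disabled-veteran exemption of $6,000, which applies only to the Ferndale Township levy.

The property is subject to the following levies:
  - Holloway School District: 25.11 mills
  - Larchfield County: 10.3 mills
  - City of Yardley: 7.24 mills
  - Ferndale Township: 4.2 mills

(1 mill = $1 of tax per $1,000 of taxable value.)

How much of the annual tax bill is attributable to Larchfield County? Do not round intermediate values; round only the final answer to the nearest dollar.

$5,595

Assessed value = $810,700 × 0.67 = $543,169
Larchfield County taxable value = $543,169 (exemption does not apply)
Larchfield County levy = $543,169 × 0.0103 = $5,594.6407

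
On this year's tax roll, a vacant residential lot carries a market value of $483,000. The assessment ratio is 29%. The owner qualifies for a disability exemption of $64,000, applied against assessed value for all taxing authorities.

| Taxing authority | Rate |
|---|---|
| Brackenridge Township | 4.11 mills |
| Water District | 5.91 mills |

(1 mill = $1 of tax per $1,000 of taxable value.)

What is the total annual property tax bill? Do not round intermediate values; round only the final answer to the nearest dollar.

Assessed value = $483,000 × 0.29 = $140,070
Taxable value = $140,070 − $64,000 = $76,070
Brackenridge Township: $76,070 × 0.00411 = $312.6477
Water District: $76,070 × 0.00591 = $449.5737
Total = $312.6477 + $449.5737 = $762.2214

$762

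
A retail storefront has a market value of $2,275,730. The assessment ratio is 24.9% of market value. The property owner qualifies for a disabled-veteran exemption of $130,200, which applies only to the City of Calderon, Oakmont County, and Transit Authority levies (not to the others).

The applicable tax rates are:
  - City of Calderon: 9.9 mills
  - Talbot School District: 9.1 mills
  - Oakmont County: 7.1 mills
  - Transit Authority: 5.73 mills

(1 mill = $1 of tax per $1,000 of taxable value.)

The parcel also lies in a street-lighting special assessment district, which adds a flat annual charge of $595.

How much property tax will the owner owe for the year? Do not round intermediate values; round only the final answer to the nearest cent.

$15,672.24

Assessed value = $2,275,730 × 0.249 = $566,656.77
City of Calderon: ($566,656.77 − $130,200) × 0.0099 = $436,456.77 × 0.0099 = $4,320.922023
Talbot School District: $566,656.77 × 0.0091 = $5,156.576607
Oakmont County: ($566,656.77 − $130,200) × 0.0071 = $436,456.77 × 0.0071 = $3,098.843067
Transit Authority: ($566,656.77 − $130,200) × 0.00573 = $436,456.77 × 0.00573 = $2,500.8972921
Levies subtotal = $15,077.2389891
Total = $15,077.2389891 + $595 = $15,672.2389891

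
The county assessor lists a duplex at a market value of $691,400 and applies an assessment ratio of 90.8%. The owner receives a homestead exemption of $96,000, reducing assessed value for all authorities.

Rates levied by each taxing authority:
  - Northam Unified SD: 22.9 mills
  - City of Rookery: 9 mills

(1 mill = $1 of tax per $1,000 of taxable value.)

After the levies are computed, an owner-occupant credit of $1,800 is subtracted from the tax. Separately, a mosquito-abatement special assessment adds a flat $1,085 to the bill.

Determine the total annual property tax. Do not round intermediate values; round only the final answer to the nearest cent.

$16,249.14

Assessed value = $691,400 × 0.908 = $627,791.2
Taxable value = $627,791.2 − $96,000 = $531,791.2
Northam Unified SD: $531,791.2 × 0.0229 = $12,178.01848
City of Rookery: $531,791.2 × 0.009 = $4,786.1208
Levies subtotal = $16,964.13928
After credit = $16,964.13928 − $1,800 = $15,164.13928
Total = $15,164.13928 + $1,085 = $16,249.13928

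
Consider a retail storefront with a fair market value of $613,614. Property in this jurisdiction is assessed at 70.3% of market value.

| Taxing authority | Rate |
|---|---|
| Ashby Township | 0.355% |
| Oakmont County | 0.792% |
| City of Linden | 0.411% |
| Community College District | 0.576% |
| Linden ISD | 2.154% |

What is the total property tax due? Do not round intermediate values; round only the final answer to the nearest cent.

Assessed value = $613,614 × 0.703 = $431,370.642
Ashby Township: $431,370.642 × 0.00355 = $1,531.3657791
Oakmont County: $431,370.642 × 0.00792 = $3,416.45548464
City of Linden: $431,370.642 × 0.00411 = $1,772.93333862
Community College District: $431,370.642 × 0.00576 = $2,484.69489792
Linden ISD: $431,370.642 × 0.02154 = $9,291.72362868
Total = $1,531.3657791 + $3,416.45548464 + $1,772.93333862 + $2,484.69489792 + $9,291.72362868 = $18,497.17312896

$18,497.17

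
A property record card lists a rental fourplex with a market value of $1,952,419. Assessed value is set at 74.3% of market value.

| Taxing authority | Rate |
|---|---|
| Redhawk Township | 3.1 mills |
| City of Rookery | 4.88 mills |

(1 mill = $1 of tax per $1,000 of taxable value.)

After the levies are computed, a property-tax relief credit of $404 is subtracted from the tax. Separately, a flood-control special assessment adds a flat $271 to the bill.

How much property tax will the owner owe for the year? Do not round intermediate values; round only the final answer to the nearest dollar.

$11,443

Assessed value = $1,952,419 × 0.743 = $1,450,647.317
Redhawk Township: $1,450,647.317 × 0.0031 = $4,497.0066827
City of Rookery: $1,450,647.317 × 0.00488 = $7,079.15890696
Levies subtotal = $11,576.16558966
After credit = $11,576.16558966 − $404 = $11,172.16558966
Total = $11,172.16558966 + $271 = $11,443.16558966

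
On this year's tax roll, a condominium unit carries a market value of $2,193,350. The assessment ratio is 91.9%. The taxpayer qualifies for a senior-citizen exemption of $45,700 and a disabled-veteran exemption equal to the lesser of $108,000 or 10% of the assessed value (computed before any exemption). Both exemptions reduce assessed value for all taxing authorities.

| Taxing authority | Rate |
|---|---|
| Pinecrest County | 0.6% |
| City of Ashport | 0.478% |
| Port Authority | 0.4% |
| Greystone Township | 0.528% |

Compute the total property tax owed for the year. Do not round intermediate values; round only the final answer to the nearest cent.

Assessed value = $2,193,350 × 0.919 = $2,015,688.65
Disabled-veteran exemption = min($108,000, 10% × $2,015,688.65) = min($108,000, $201,568.865) = $108,000 (dollar cap binds)
Taxable value = $2,015,688.65 − $45,700 − $108,000 = $1,861,988.65
Pinecrest County: $1,861,988.65 × 0.006 = $11,171.9319
City of Ashport: $1,861,988.65 × 0.00478 = $8,900.305747
Port Authority: $1,861,988.65 × 0.004 = $7,447.9546
Greystone Township: $1,861,988.65 × 0.00528 = $9,831.300072
Total = $37,351.492319

$37,351.49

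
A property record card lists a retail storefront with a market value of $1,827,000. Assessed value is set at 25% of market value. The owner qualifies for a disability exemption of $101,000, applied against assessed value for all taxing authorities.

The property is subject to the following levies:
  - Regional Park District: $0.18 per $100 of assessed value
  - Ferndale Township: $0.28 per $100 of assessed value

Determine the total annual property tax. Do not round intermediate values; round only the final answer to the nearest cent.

Assessed value = $1,827,000 × 0.25 = $456,750
Taxable value = $456,750 − $101,000 = $355,750
Regional Park District: $355,750 × 0.0018 = $640.35
Ferndale Township: $355,750 × 0.0028 = $996.1
Total = $640.35 + $996.1 = $1,636.45

$1,636.45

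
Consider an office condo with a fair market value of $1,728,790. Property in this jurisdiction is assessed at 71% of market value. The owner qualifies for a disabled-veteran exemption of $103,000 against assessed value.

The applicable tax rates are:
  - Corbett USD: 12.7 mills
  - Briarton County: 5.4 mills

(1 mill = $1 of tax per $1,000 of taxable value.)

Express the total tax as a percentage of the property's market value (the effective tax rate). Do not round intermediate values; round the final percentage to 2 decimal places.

1.18%

Assessed value = $1,728,790 × 0.71 = $1,227,440.9
Taxable value = $1,227,440.9 − $103,000 = $1,124,440.9
Corbett USD: $1,124,440.9 × 0.0127 = $14,280.39943
Briarton County: $1,124,440.9 × 0.0054 = $6,071.98086
Total tax = $20,352.38029
Effective rate = $20,352.38029 ÷ $1,728,790 = 1.18% of market value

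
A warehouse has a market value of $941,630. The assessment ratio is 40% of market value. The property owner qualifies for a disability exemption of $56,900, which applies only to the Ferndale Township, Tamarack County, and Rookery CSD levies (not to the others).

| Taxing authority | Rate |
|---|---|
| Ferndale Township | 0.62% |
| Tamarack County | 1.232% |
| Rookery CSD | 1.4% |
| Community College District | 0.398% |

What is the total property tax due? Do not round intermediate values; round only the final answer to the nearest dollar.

$11,897

Assessed value = $941,630 × 0.4 = $376,652
Ferndale Township: ($376,652 − $56,900) × 0.0062 = $319,752 × 0.0062 = $1,982.4624
Tamarack County: ($376,652 − $56,900) × 0.01232 = $319,752 × 0.01232 = $3,939.34464
Rookery CSD: ($376,652 − $56,900) × 0.014 = $319,752 × 0.014 = $4,476.528
Community College District: $376,652 × 0.00398 = $1,499.07496
Total = $11,897.41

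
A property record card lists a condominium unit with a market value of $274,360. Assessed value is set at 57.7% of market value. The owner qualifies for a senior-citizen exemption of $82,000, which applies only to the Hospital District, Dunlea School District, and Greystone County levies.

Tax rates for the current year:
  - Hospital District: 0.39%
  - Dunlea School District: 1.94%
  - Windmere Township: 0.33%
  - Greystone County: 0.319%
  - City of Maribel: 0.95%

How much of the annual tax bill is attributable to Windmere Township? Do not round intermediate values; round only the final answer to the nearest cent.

$522.41

Assessed value = $274,360 × 0.577 = $158,305.72
Windmere Township taxable value = $158,305.72 (exemption does not apply)
Windmere Township levy = $158,305.72 × 0.0033 = $522.408876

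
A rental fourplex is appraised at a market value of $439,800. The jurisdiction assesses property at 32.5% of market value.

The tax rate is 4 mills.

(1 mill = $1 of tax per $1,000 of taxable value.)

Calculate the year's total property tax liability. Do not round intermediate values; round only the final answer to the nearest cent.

Assessed value = $439,800 × 0.325 = $142,935
Tax = $142,935 × 0.004 = $571.74

$571.74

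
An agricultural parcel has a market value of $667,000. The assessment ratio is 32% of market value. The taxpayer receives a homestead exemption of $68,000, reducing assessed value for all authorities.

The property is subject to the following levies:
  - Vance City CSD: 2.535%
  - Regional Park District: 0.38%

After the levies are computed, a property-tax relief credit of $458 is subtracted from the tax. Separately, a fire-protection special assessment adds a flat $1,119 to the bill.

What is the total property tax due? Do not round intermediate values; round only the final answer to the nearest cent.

Assessed value = $667,000 × 0.32 = $213,440
Taxable value = $213,440 − $68,000 = $145,440
Vance City CSD: $145,440 × 0.02535 = $3,686.904
Regional Park District: $145,440 × 0.0038 = $552.672
Levies subtotal = $4,239.576
After credit = $4,239.576 − $458 = $3,781.576
Total = $3,781.576 + $1,119 = $4,900.576

$4,900.58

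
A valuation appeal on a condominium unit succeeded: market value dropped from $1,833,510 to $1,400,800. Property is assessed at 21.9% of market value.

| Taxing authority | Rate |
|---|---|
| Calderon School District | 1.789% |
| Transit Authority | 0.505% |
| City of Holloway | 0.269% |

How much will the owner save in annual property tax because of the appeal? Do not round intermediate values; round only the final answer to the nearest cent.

$2,428.79

Old assessed value = $1,833,510 × 0.219 = $401,538.69
New assessed value = $1,400,800 × 0.219 = $306,775.2
Combined rate = 0.01789 + 0.00505 + 0.00269 = 0.02563
Old tax = $401,538.69 × 0.02563 = $10,291.4366247
New tax = $306,775.2 × 0.02563 = $7,862.648376
Reduction = $10,291.4366247 − $7,862.648376 = $2,428.7882487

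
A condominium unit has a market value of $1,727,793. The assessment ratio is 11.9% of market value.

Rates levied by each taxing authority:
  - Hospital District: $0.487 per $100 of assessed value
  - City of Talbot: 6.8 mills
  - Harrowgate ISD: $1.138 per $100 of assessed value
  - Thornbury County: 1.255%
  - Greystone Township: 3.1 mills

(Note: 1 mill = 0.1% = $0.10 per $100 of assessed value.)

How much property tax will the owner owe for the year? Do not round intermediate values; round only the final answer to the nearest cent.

$7,957.01

Assessed value = $1,727,793 × 0.119 = $205,607.367
Hospital District: $205,607.367 × 0.00487 = $1,001.30787729
City of Talbot: $205,607.367 × 0.0068 = $1,398.1300956
Harrowgate ISD: $205,607.367 × 0.01138 = $2,339.81183646
Thornbury County: $205,607.367 × 0.01255 = $2,580.37245585
Greystone Township: $205,607.367 × 0.0031 = $637.3828377
Total = $7,957.0051029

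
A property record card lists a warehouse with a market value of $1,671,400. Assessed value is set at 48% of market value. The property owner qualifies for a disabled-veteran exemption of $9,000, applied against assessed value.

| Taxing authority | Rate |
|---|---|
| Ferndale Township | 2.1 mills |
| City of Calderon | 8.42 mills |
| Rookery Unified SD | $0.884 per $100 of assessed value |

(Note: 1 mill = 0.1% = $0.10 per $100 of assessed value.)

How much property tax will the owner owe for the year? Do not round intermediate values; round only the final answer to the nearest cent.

$15,357.75

Assessed value = $1,671,400 × 0.48 = $802,272
Taxable value = $802,272 − $9,000 = $793,272
Ferndale Township: $793,272 × 0.0021 = $1,665.8712
City of Calderon: $793,272 × 0.00842 = $6,679.35024
Rookery Unified SD: $793,272 × 0.00884 = $7,012.52448
Total = $15,357.74592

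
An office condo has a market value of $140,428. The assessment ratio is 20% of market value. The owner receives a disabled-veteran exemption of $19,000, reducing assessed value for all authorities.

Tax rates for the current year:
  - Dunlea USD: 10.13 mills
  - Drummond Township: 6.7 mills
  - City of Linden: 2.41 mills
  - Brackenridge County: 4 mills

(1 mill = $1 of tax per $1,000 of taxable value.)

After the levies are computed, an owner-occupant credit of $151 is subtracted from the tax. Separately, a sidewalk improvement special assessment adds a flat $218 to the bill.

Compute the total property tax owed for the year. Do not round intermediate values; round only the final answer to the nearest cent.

$278.15

Assessed value = $140,428 × 0.2 = $28,085.6
Taxable value = $28,085.6 − $19,000 = $9,085.6
Dunlea USD: $9,085.6 × 0.01013 = $92.037128
Drummond Township: $9,085.6 × 0.0067 = $60.87352
City of Linden: $9,085.6 × 0.00241 = $21.896296
Brackenridge County: $9,085.6 × 0.004 = $36.3424
Levies subtotal = $211.149344
After credit = $211.149344 − $151 = $60.149344
Total = $60.149344 + $218 = $278.149344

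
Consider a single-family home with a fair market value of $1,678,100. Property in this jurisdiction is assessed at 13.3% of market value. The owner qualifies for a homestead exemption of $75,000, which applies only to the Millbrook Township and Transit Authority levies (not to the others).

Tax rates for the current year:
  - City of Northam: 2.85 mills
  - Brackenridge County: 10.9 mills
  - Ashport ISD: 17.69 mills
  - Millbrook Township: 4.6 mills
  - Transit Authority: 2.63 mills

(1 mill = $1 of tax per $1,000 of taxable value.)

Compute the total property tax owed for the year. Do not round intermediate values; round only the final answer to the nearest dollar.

$8,088

Assessed value = $1,678,100 × 0.133 = $223,187.3
City of Northam: $223,187.3 × 0.00285 = $636.083805
Brackenridge County: $223,187.3 × 0.0109 = $2,432.74157
Ashport ISD: $223,187.3 × 0.01769 = $3,948.183337
Millbrook Township: ($223,187.3 − $75,000) × 0.0046 = $148,187.3 × 0.0046 = $681.66158
Transit Authority: ($223,187.3 − $75,000) × 0.00263 = $148,187.3 × 0.00263 = $389.732599
Total = $8,088.402891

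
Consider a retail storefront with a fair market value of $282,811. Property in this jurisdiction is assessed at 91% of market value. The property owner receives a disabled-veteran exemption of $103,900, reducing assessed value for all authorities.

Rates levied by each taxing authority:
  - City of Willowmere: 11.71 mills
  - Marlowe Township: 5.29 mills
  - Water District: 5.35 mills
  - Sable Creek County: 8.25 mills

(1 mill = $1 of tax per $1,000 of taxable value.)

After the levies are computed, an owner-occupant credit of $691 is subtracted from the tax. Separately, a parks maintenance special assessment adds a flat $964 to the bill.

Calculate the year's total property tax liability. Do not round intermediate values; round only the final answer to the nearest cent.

$4,968.82

Assessed value = $282,811 × 0.91 = $257,358.01
Taxable value = $257,358.01 − $103,900 = $153,458.01
City of Willowmere: $153,458.01 × 0.01171 = $1,796.9932971
Marlowe Township: $153,458.01 × 0.00529 = $811.7928729
Water District: $153,458.01 × 0.00535 = $821.0003535
Sable Creek County: $153,458.01 × 0.00825 = $1,266.0285825
Levies subtotal = $4,695.815106
After credit = $4,695.815106 − $691 = $4,004.815106
Total = $4,004.815106 + $964 = $4,968.815106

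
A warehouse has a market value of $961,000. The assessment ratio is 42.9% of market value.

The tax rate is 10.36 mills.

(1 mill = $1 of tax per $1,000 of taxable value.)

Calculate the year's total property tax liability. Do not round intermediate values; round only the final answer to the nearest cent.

$4,271.11

Assessed value = $961,000 × 0.429 = $412,269
Tax = $412,269 × 0.01036 = $4,271.10684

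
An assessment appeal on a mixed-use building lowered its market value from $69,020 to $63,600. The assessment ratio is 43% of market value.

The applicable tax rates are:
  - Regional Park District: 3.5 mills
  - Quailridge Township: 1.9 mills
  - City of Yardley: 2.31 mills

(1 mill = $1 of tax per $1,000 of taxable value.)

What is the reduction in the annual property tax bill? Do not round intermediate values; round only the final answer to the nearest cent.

Old assessed value = $69,020 × 0.43 = $29,678.6
New assessed value = $63,600 × 0.43 = $27,348
Combined rate = 0.0035 + 0.0019 + 0.00231 = 0.00771
Old tax = $29,678.6 × 0.00771 = $228.822006
New tax = $27,348 × 0.00771 = $210.85308
Reduction = $228.822006 − $210.85308 = $17.968926

$17.97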